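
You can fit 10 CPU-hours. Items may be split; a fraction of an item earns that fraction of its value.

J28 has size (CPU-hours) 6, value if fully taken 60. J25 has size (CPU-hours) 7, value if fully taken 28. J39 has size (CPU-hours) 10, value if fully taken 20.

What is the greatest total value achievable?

Rank by value-to-size ratio: J28 60/6≈10, J25 28/7≈4, J39 20/10≈2.
All 6 CPU-hours of J28 fit (value 60) ; 4 remain.
4 CPU-hours left: a 4/7 share of J25 gives 28×4/7 = 16.
Total value = 76.

76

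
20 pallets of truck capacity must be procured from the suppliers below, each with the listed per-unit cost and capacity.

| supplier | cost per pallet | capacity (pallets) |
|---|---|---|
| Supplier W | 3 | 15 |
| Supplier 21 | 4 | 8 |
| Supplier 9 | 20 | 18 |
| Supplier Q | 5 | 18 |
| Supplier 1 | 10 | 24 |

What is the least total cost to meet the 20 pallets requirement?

65

Fill from the cheapest supplier first.
Take 15 from Supplier W at 3 → need 5 more.
Take 5 from Supplier 21 at 4 to finish.
Supplier Q, Supplier 1, Supplier 9: unused.
Cost = 15×3 + 5×4 = 65.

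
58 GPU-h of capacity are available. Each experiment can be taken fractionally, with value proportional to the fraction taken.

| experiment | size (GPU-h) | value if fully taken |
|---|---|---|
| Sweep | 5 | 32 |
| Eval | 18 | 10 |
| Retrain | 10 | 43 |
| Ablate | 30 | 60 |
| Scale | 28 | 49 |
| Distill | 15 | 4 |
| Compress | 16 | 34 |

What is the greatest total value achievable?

163

Sort by value density: Sweep 32/5≈6.4, Retrain 43/10≈4.3, Compress 34/16≈2.12, Ablate 60/30≈2, Scale 49/28≈1.75, Eval 10/18≈0.556, Distill 4/15≈0.267.
Take all of Sweep (5 GPU-h, value 32) — 53 GPU-h left.
Retrain: take in full, 10 GPU-h for value 43 — 43 left.
Take all of Compress (16 GPU-h, value 34) — 27 GPU-h left.
Only 27 GPU-h remain; take 27/30 of Ablate for value 60×27/30 = 54.
Total value = 163.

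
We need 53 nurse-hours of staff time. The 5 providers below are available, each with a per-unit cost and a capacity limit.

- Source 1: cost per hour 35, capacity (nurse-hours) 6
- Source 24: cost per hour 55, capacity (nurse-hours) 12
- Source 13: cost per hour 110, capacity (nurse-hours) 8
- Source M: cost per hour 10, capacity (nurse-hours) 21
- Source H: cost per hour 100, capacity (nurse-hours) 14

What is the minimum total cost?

2480

Use providers in increasing cost order.
Source M at 10: take all 21 nurse-hours → 32 still needed.
Source 1 at 35: take all 6 nurse-hours → 26 still needed.
Source 24 at 55: take all 12 nurse-hours → 14 still needed.
Take 14 from Source H at 100 → need 0 more.
Source 13: unused.
Cost = 21×10 + 6×35 + 12×55 + 14×100 = 2480.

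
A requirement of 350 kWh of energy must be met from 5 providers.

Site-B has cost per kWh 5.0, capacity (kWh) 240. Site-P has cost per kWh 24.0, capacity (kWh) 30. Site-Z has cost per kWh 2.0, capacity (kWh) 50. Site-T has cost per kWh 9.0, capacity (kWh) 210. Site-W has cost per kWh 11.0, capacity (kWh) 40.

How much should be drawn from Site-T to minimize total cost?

Cheapest first:
Site-Z at 2.0: take all 50 kWh → 300 still needed.
Take 240 from Site-B at 5.0 → need 60 more.
Site-T at 9.0: take 60 of its 210 → requirement met.
Site-W, Site-P: unused.

60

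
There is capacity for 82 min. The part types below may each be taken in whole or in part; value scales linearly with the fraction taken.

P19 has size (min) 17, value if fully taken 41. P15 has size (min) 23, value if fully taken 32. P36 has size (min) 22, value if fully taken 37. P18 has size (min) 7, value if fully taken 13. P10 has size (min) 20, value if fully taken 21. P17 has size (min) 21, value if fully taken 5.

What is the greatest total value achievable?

136.65

Best value per unit of size first: P19 41/17≈2.41, P18 13/7≈1.86, P36 37/22≈1.68, P15 32/23≈1.39, P10 21/20≈1.05, P17 5/21≈0.238.
All 17 min of P19 fit (value 41) ; 65 remain.
P18: take in full, 7 min for value 13 ; 58 left.
P36: take in full, 22 min for value 37 ; 36 left.
All 23 min of P15 fit (value 32) ; 13 remain.
Fill the last 13 min with part of P10: 13/20 of it earns 13.65.
Total value = 136.65.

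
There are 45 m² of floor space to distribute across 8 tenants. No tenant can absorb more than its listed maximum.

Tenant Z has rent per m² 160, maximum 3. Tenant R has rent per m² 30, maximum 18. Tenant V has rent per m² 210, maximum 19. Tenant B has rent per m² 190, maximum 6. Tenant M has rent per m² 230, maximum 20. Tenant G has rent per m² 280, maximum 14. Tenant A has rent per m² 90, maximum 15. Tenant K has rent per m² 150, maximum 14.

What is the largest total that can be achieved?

Order the tenants by rent per m²: Tenant G 280 > Tenant M 230 > Tenant V 210 > Tenant B 190 > Tenant Z 160 > Tenant K 150 > Tenant A 90 > Tenant R 30.
Give Tenant G 14 to hit its cap of 14 → 31 left.
Give Tenant M 20 to hit its cap of 20 → 11 left.
Tenant V has room for 19 but only 11 remain, so it gets 11.
Total = 210×11 + 230×20 + 280×14 = 10830.

10830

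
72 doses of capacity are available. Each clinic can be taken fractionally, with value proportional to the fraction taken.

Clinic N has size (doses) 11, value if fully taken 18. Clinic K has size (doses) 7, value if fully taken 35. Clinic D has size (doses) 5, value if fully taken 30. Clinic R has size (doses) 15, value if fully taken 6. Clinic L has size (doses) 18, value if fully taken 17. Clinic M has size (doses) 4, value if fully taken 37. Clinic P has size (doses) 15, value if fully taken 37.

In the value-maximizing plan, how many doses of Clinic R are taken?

12

Best value per unit of size first: Clinic M 37/4≈9.25, Clinic D 30/5≈6, Clinic K 35/7≈5, Clinic P 37/15≈2.47, Clinic N 18/11≈1.64, Clinic L 17/18≈0.944, Clinic R 6/15≈0.4.
Clinic M: take in full, 4 doses for value 37 ; 68 left.
Clinic D: take in full, 5 doses for value 30 ; 63 left.
Clinic K: take in full, 7 doses for value 35 ; 56 left.
All 15 doses of Clinic P fit (value 37) ; 41 remain.
Clinic N: take in full, 11 doses for value 18 ; 30 left.
Clinic L: take in full, 18 doses for value 17 ; 12 left.
12 doses left: a 12/15 share of Clinic R gives 6×12/15 = 4.8.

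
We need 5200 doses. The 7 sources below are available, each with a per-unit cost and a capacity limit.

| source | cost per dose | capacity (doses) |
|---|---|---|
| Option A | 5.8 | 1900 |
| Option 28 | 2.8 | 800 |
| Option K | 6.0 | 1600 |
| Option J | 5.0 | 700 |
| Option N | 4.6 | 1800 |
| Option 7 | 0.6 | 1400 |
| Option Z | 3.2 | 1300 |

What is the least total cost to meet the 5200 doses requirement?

Cheapest first:
Option 7 (0.6): use full 1400 → 3800 doses to go.
Option 28 at 2.8: take all 800 doses → 3000 still needed.
Option Z at 3.2: take all 1300 doses → 1700 still needed.
Option N at 4.6: take 1700 of its 1800 → requirement met.
Option J, Option A, Option K: unused.
Cost = 1400×0.6 + 800×2.8 + 1300×3.2 + 1700×4.6 = 15060.

15060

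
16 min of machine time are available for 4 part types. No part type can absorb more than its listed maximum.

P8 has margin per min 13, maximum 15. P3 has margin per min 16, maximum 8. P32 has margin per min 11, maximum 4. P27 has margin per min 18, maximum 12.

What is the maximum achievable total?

Order the part types by margin per min: P27 18 > P3 16 > P8 13 > P32 11.
Give P27 12 to hit its cap of 12 — 4 left.
P3: +4 (room for 8) → 4. Pool exhausted.
Total = 16×4 + 18×12 = 280.

280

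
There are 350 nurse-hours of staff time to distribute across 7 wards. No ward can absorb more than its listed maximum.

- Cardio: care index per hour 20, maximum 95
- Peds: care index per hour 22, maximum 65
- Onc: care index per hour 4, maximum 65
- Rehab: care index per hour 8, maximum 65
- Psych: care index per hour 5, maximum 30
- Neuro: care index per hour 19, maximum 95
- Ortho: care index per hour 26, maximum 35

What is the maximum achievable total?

6525

Order the wards by care index per hour: Ortho 26 > Peds 22 > Cardio 20 > Neuro 19 > Rehab 8 > Psych 5 > Onc 4.
Give Ortho 35 to hit its cap of 35 → 315 left.
Peds: +65 to 65 (cap) → 250 left.
Cardio takes 95 to reach its cap of 95 → 155 left.
Neuro takes 95 to reach its cap of 95 → 60 left.
Only 60 left; Rehab takes them to reach 60.
Total = 20×95 + 22×65 + 8×60 + 19×95 + 26×35 = 6525.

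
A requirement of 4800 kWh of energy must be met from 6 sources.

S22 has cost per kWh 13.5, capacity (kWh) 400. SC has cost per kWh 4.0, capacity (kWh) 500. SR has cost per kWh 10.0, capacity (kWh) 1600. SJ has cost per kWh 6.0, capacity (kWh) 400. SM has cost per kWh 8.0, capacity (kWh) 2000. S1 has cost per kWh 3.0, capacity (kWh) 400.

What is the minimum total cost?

36600

Use sources in increasing cost order.
S1 (3.0): use full 400 ; 4400 kWh to go.
Take 500 from SC at 4.0 ; need 3900 more.
SJ at 6.0: take all 400 kWh ; 3500 still needed.
SM at 8.0: take all 2000 kWh ; 1500 still needed.
Take 1500 from SR at 10.0 to finish.
S22: unused.
Cost = 400×3.0 + 500×4.0 + 400×6.0 + 2000×8.0 + 1500×10.0 = 36600.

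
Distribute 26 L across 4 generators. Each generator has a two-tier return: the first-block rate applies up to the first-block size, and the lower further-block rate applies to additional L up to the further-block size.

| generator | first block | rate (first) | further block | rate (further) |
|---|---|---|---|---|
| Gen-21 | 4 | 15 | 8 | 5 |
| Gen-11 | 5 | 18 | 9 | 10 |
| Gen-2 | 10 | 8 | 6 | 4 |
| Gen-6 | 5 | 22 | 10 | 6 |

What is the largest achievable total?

Treat each block as its own option and order by rate: Gen-6/tier1 22 > Gen-11/tier1 18 > Gen-21/tier1 15 > Gen-11/tier2 10 > Gen-2/tier1 8 > Gen-6/tier2 6 > Gen-21/tier2 5 > Gen-2/tier2 4.
Gen-6/tier1 (22): +5 ; 21 left.
Gen-11 tier1 at 18: fill all 5 ; 16 left.
Gen-21/tier1 (15): +4 ; 12 left.
Fill Gen-11 tier2 block (9 at 10) ; 3 left.
Gen-2/tier1: +3 of 10 at 8; pool empty.
Total = 22×5 + 18×5 + 15×4 + 10×9 + 8×3 = 374.

374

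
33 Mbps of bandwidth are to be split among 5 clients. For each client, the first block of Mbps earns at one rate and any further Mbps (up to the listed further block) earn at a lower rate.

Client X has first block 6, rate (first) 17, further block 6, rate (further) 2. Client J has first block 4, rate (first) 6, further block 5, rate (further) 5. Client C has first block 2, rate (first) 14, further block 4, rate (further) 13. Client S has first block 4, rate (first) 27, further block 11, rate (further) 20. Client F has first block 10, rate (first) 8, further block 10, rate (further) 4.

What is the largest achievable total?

558

Treat each block as its own option and order by rate: Client S/tier1 27 > Client S/tier2 20 > Client X/tier1 17 > Client C/tier1 14 > Client C/tier2 13 > Client F/tier1 8 > Client J/tier1 6 > Client J/tier2 5 > Client F/tier2 4 > Client X/tier2 2.
Fill Client S tier1 block (4 at 27) ; 29 left.
Fill Client S tier2 block (11 at 20) ; 18 left.
Client X/tier1 (17): +6 ; 12 left.
Client C/tier1 (14): +2 ; 10 left.
Fill Client C tier2 block (4 at 13) ; 6 left.
6 remain; put them into Client F tier1 at 8.
Total = 27×4 + 20×11 + 17×6 + 14×2 + 13×4 + 8×6 = 558.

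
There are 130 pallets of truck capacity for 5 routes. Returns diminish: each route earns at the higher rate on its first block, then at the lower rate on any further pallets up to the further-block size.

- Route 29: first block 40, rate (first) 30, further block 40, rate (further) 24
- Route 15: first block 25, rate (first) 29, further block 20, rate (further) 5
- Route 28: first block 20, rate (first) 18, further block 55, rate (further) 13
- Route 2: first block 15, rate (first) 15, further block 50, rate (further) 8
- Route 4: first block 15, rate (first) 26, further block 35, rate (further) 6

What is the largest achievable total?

3455

Rank every tier by rate: Route 29/first 30 > Route 15/first 29 > Route 4/first 26 > Route 29/second 24 > Route 28/first 18 > Route 2/first 15 > Route 28/second 13 > Route 2/second 8 > Route 4/second 6 > Route 15/second 5.
Route 29 first at 30: fill all 40 — 90 left.
Route 15 first at 29: fill all 25 — 65 left.
Route 4 first at 26: fill all 15 — 50 left.
Fill Route 29 second block (40 at 24) — 10 left.
10 remain; put them into Route 28 first at 18.
Total = 30×40 + 29×25 + 26×15 + 24×40 + 18×10 = 3455.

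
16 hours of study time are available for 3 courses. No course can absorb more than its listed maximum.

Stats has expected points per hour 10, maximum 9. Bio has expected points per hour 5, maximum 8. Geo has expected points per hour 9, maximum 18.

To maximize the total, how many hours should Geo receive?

7

Rank by expected points per hour: Stats 10 > Geo 9 > Bio 5.
Stats takes 9 to reach its cap of 9 ; 7 left.
Geo: +7 (room for 18) → 7. Pool exhausted.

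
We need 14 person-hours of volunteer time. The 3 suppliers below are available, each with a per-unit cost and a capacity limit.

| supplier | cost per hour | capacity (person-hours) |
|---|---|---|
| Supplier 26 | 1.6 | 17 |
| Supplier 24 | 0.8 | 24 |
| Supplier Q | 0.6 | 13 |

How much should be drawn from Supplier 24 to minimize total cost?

Fill from the cheapest supplier first.
Take 13 from Supplier Q at 0.6 — need 1 more.
Supplier 24 at 0.8: take 1 of its 24 — requirement met.
Supplier 26: unused.

1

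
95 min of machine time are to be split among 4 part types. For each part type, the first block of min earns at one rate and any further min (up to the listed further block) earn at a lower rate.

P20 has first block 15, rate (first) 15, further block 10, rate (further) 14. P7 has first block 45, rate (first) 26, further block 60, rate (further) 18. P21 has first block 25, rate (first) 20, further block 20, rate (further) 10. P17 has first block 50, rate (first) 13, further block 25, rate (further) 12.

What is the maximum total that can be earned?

Order all 8 blocks by rate: P7/tier1 26 > P21/tier1 20 > P7/tier2 18 > P20/tier1 15 > P20/tier2 14 > P17/tier1 13 > P17/tier2 12 > P21/tier2 10.
P7 tier1 at 26: fill all 45 → 50 left.
P21 tier1 at 20: fill all 25 → 25 left.
P7/tier2: +25 of 60 at 18; pool empty.
Total = 26×45 + 20×25 + 18×25 = 2120.

2120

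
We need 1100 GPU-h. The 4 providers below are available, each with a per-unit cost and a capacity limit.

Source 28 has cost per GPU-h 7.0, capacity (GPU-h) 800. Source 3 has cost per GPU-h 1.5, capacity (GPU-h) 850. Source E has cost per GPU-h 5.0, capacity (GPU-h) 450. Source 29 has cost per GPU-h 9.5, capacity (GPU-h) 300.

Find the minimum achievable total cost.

2525

Cheapest first:
Take 850 from Source 3 at 1.5 → need 250 more.
Source E at 5.0: take 250 of its 450 → requirement met.
Source 28, Source 29: unused.
Cost = 850×1.5 + 250×5.0 = 2525.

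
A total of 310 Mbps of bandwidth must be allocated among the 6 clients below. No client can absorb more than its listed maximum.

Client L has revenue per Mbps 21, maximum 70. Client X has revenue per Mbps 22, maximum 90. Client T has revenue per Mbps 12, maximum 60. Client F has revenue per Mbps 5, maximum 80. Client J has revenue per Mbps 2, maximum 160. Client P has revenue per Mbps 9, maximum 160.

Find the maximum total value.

4980

Rank by revenue per Mbps: Client X 22 > Client L 21 > Client T 12 > Client P 9 > Client F 5 > Client J 2.
Client X takes 90 to reach its cap of 90 ; 220 left.
Give Client L 70 to hit its cap of 70 ; 150 left.
Client T takes 60 to reach its cap of 60 ; 90 left.
Client P: +90 (room for 160) → 90. Pool exhausted.
Total = 21×70 + 22×90 + 12×60 + 9×90 = 4980.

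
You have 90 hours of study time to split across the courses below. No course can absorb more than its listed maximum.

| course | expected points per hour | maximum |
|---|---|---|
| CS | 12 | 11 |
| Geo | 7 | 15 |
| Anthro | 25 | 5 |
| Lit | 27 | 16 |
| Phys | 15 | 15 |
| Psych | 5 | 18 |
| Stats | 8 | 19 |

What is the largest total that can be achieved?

Highest expected points per hour first: Lit 27 > Anthro 25 > Phys 15 > CS 12 > Stats 8 > Geo 7 > Psych 5.
Lit: +16 to 16 (cap) ; 74 left.
Anthro takes 5 to reach its cap of 5 ; 69 left.
Phys takes 15 to reach its cap of 15 ; 54 left.
CS takes 11 to reach its cap of 11 ; 43 left.
Stats: +19 to 19 (cap) ; 24 left.
Geo: +15 to 15 (cap) ; 9 left.
Only 9 left; Psych takes them to reach 9.
Total = 12×11 + 7×15 + 25×5 + 27×16 + 15×15 + 5×9 + 8×19 = 1216.

1216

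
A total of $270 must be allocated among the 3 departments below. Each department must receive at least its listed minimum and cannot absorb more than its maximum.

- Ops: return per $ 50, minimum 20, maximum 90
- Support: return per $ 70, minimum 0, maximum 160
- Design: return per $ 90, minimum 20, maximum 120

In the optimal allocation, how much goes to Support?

Meeting every minimum uses 20+0+20 = 40 $, leaving 230.
Rank by return per $: Design 90 > Support 70 > Ops 50.
Design: +100 to 120 (cap) → 130 left.
Support: +130 (room for 160) → 130. Pool exhausted.

130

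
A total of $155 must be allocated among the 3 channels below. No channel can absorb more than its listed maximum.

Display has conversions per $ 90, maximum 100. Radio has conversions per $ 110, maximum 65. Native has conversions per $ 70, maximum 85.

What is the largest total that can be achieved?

Rank by conversions per $: Radio 110 > Display 90 > Native 70.
Radio: +65 to 65 (cap) — 90 left.
Display has room for 100 but only 90 remain, so it gets 90.
Total = 90×90 + 110×65 = 15250.

15250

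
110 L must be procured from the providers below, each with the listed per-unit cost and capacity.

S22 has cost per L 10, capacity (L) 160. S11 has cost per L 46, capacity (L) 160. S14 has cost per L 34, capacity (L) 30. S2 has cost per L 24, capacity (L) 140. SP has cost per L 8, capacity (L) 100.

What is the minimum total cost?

Cheapest first:
SP at 8: take all 100 L → 10 still needed.
S22 at 10: take 10 of its 160 → requirement met.
S2, S14, S11: unused.
Cost = 100×8 + 10×10 = 900.

900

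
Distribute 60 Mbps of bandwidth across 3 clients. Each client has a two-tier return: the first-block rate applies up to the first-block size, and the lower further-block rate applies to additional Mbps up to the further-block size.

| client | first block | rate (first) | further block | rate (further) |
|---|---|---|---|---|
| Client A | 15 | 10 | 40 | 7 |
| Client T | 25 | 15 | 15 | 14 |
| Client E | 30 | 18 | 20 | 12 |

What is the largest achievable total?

Order all 6 blocks by rate: Client E/tier1 18 > Client T/tier1 15 > Client T/tier2 14 > Client E/tier2 12 > Client A/tier1 10 > Client A/tier2 7.
Client E tier1 at 18: fill all 30 ; 30 left.
Client T/tier1 (15): +25 ; 5 left.
Client T tier2 at 14: only 5 left, fill 5.
Total = 18×30 + 15×25 + 14×5 = 985.

985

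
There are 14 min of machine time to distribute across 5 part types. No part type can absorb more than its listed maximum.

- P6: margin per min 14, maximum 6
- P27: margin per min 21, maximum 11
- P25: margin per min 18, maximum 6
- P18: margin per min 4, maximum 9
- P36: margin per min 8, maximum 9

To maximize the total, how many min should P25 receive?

3

Order the part types by margin per min: P27 21 > P25 18 > P6 14 > P36 8 > P18 4.
P27 takes 11 to reach its cap of 11 → 3 left.
P25: +3 (room for 6) → 3. Pool exhausted.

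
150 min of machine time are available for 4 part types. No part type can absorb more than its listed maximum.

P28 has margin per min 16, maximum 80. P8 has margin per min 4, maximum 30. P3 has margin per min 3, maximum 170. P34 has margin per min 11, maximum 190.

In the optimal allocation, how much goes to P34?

70

Highest margin per min first: P28 16 > P34 11 > P8 4 > P3 3.
Give P28 80 to hit its cap of 80 — 70 left.
P34: +70 (room for 190) → 70. Pool exhausted.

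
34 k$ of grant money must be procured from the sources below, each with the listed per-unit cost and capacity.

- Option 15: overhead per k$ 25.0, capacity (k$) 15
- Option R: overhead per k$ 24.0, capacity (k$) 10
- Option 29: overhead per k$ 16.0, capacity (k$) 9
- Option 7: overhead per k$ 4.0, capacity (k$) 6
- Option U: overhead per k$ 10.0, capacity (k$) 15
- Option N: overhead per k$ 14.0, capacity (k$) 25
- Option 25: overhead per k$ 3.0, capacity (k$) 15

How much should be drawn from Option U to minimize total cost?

13

Cheapest first:
Option 25 (3.0): use full 15 — 19 k$ to go.
Take 6 from Option 7 at 4.0 — need 13 more.
Option U at 10.0: take 13 of its 15 — requirement met.
Option N, Option 29, Option R, Option 15: unused.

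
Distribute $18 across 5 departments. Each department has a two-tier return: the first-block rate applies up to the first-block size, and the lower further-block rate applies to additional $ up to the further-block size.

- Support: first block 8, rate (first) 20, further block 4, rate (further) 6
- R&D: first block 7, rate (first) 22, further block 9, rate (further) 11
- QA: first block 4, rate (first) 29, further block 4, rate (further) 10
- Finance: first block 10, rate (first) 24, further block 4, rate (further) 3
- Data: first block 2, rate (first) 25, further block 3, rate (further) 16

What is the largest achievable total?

Rank every tier by rate: QA/tier1 29 > Data/tier1 25 > Finance/tier1 24 > R&D/tier1 22 > Support/tier1 20 > Data/tier2 16 > R&D/tier2 11 > QA/tier2 10 > Support/tier2 6 > Finance/tier2 3.
QA/tier1 (29): +4 → 14 left.
Fill Data tier1 block (2 at 25) → 12 left.
Finance/tier1 (24): +10 → 2 left.
2 remain; put them into R&D tier1 at 22.
Total = 29×4 + 25×2 + 24×10 + 22×2 = 450.

450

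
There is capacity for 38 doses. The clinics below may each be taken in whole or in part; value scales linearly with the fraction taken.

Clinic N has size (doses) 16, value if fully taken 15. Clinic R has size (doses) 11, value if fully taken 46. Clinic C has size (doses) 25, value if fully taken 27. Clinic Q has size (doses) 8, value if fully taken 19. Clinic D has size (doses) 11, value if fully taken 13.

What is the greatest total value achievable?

Rank by value-to-size ratio: Clinic R 46/11≈4.18, Clinic Q 19/8≈2.38, Clinic D 13/11≈1.18, Clinic C 27/25≈1.08, Clinic N 15/16≈0.938.
Take all of Clinic R (11 doses, value 46) ; 27 doses left.
Take all of Clinic Q (8 doses, value 19) ; 19 doses left.
Clinic D: take in full, 11 doses for value 13 ; 8 left.
8 doses left: a 8/25 share of Clinic C gives 27×8/25 = 8.64.
Total value = 86.64.

86.64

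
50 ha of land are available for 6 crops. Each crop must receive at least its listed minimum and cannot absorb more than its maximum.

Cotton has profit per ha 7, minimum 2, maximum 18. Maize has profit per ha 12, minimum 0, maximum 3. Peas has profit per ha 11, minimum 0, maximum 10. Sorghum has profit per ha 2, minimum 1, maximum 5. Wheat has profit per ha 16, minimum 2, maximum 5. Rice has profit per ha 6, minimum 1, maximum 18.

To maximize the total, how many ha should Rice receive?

Meeting every minimum uses 2+0+0+1+2+1 = 6 ha, leaving 44.
Rank by profit per ha: Wheat 16 > Maize 12 > Peas 11 > Cotton 7 > Rice 6 > Sorghum 2.
Wheat takes 3 more to reach its cap of 5 ; 41 left.
Give Maize 3 more to hit its cap of 3 ; 38 left.
Peas takes 10 more to reach its cap of 10 ; 28 left.
Cotton takes 16 more to reach its cap of 18 ; 12 left.
Only 12 left; Rice takes them to reach 13.

13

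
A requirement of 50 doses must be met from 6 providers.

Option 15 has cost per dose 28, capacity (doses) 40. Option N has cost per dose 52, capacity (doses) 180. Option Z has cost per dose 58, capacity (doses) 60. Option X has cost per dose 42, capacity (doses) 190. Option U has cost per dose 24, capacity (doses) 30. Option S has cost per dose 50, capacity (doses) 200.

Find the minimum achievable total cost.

1280

Fill from the cheapest provider first.
Take 30 from Option U at 24 → need 20 more.
Take 20 from Option 15 at 28 to finish.
Option X, Option S, Option N, Option Z: unused.
Cost = 30×24 + 20×28 = 1280.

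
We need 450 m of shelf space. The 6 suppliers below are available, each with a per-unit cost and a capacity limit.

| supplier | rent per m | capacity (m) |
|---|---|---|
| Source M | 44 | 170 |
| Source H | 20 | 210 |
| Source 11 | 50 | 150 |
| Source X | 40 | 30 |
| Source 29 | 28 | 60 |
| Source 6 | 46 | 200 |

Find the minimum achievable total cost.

Cheapest first:
Source H at 20: take all 210 m — 240 still needed.
Take 60 from Source 29 at 28 — need 180 more.
Source X (40): use full 30 — 150 m to go.
Source M (44): take the remaining 150 — done.
Source 6, Source 11: unused.
Cost = 210×20 + 60×28 + 30×40 + 150×44 = 13680.

13680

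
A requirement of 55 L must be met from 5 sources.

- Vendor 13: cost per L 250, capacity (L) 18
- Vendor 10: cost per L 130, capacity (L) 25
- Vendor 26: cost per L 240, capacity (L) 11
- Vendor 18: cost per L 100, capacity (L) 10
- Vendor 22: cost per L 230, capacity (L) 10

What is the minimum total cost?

Cheapest first:
Take 10 from Vendor 18 at 100 → need 45 more.
Take 25 from Vendor 10 at 130 → need 20 more.
Vendor 22 (230): use full 10 → 10 L to go.
Vendor 26 at 240: take 10 of its 11 → requirement met.
Vendor 13: unused.
Cost = 10×100 + 25×130 + 10×230 + 10×240 = 8950.

8950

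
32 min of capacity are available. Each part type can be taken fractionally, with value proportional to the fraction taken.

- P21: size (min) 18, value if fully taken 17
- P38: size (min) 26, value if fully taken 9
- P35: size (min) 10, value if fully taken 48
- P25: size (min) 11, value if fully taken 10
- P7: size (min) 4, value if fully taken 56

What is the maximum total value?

Best value per unit of size first: P7 56/4≈14, P35 48/10≈4.8, P21 17/18≈0.944, P25 10/11≈0.909, P38 9/26≈0.346.
All 4 min of P7 fit (value 56) → 28 remain.
Take all of P35 (10 min, value 48) → 18 min left.
Take all of P21 (18 min, value 17) → 0 min left.
Total value = 121.

121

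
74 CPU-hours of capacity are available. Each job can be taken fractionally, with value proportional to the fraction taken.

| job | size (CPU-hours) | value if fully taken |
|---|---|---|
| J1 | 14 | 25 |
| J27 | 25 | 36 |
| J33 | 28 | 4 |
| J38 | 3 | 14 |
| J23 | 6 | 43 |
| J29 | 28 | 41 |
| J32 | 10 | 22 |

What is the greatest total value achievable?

Rank by value-to-size ratio: J23 43/6≈7.17, J38 14/3≈4.67, J32 22/10≈2.2, J1 25/14≈1.79, J29 41/28≈1.46, J27 36/25≈1.44, J33 4/28≈0.143.
All 6 CPU-hours of J23 fit (value 43) — 68 remain.
All 3 CPU-hours of J38 fit (value 14) — 65 remain.
Take all of J32 (10 CPU-hours, value 22) — 55 CPU-hours left.
J1: take in full, 14 CPU-hours for value 25 — 41 left.
Take all of J29 (28 CPU-hours, value 41) — 13 CPU-hours left.
Only 13 CPU-hours remain; take 13/25 of J27 for value 36×13/25 = 18.72.
Total value = 163.72.

163.72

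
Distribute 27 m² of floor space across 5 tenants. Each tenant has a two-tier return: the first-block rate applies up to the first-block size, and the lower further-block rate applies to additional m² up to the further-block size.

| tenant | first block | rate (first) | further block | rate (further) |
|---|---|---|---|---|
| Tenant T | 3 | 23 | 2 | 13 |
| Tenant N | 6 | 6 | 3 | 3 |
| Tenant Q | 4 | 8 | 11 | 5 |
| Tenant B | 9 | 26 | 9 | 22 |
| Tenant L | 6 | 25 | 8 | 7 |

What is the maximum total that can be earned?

Treat each block as its own option and order by rate: Tenant B/first 26 > Tenant L/first 25 > Tenant T/first 23 > Tenant B/second 22 > Tenant T/second 13 > Tenant Q/first 8 > Tenant L/second 7 > Tenant N/first 6 > Tenant Q/second 5 > Tenant N/second 3.
Fill Tenant B first block (9 at 26) — 18 left.
Tenant L/first (25): +6 — 12 left.
Tenant T first at 23: fill all 3 — 9 left.
Fill Tenant B second block (9 at 22) — 0 left.
Total = 26×9 + 25×6 + 23×3 + 22×9 = 651.

651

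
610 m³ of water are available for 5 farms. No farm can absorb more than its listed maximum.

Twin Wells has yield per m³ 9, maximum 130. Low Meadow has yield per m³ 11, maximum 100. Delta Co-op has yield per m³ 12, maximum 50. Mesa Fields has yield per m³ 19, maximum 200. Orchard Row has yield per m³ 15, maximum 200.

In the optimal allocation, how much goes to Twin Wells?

Rank by yield per m³: Mesa Fields 19 > Orchard Row 15 > Delta Co-op 12 > Low Meadow 11 > Twin Wells 9.
Mesa Fields takes 200 to reach its cap of 200 → 410 left.
Orchard Row takes 200 to reach its cap of 200 → 210 left.
Delta Co-op takes 50 to reach its cap of 50 → 160 left.
Give Low Meadow 100 to hit its cap of 100 → 60 left.
Only 60 left; Twin Wells takes them to reach 60.

60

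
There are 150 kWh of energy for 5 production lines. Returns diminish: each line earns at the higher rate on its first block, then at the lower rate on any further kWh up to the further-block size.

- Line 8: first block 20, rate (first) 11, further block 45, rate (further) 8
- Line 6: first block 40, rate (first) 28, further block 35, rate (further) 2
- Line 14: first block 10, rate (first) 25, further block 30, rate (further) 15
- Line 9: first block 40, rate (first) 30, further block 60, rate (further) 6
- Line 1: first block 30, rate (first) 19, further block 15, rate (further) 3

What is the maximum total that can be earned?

Rank every tier by rate: Line 9/T1 30 > Line 6/T1 28 > Line 14/T1 25 > Line 1/T1 19 > Line 14/T2 15 > Line 8/T1 11 > Line 8/T2 8 > Line 9/T2 6 > Line 1/T2 3 > Line 6/T2 2.
Fill Line 9 T1 block (40 at 30) ; 110 left.
Line 6 T1 at 28: fill all 40 ; 70 left.
Line 14/T1 (25): +10 ; 60 left.
Line 1 T1 at 19: fill all 30 ; 30 left.
Fill Line 14 T2 block (30 at 15) ; 0 left.
Total = 30×40 + 28×40 + 25×10 + 19×30 + 15×30 = 3590.

3590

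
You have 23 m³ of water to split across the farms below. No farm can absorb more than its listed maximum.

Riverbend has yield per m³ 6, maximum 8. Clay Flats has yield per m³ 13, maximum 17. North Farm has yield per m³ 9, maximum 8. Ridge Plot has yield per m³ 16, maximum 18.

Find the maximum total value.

Rank by yield per m³: Ridge Plot 16 > Clay Flats 13 > North Farm 9 > Riverbend 6.
Ridge Plot takes 18 to reach its cap of 18 ; 5 left.
Clay Flats has room for 17 but only 5 remain, so it gets 5.
Total = 13×5 + 16×18 = 353.

353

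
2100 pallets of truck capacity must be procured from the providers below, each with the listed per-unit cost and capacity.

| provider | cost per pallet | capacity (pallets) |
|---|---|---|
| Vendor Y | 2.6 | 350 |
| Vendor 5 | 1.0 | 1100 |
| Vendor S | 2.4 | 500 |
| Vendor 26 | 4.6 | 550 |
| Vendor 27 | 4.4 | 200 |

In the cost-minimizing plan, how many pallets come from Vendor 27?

Cheapest first:
Vendor 5 at 1.0: take all 1100 pallets ; 1000 still needed.
Vendor S at 2.4: take all 500 pallets ; 500 still needed.
Vendor Y (2.6): use full 350 ; 150 pallets to go.
Take 150 from Vendor 27 at 4.4 to finish.
Vendor 26: unused.

150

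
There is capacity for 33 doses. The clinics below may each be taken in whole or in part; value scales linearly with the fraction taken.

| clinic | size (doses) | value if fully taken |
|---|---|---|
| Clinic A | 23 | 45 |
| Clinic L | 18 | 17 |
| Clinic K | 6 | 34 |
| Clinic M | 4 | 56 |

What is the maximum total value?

135

Best value per unit of size first: Clinic M 56/4≈14, Clinic K 34/6≈5.67, Clinic A 45/23≈1.96, Clinic L 17/18≈0.944.
Clinic M: take in full, 4 doses for value 56 ; 29 left.
All 6 doses of Clinic K fit (value 34) ; 23 remain.
All 23 doses of Clinic A fit (value 45) ; 0 remain.
Total value = 135.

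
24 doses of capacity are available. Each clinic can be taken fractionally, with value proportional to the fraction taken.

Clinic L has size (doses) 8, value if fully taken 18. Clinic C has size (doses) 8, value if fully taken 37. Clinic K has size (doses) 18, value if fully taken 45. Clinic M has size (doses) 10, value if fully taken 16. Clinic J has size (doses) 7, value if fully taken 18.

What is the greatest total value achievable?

Best value per unit of size first: Clinic C 37/8≈4.62, Clinic J 18/7≈2.57, Clinic K 45/18≈2.5, Clinic L 18/8≈2.25, Clinic M 16/10≈1.6.
All 8 doses of Clinic C fit (value 37) ; 16 remain.
All 7 doses of Clinic J fit (value 18) ; 9 remain.
Fill the last 9 doses with part of Clinic K: 9/18 of it earns 22.5.
Total value = 77.5.

77.5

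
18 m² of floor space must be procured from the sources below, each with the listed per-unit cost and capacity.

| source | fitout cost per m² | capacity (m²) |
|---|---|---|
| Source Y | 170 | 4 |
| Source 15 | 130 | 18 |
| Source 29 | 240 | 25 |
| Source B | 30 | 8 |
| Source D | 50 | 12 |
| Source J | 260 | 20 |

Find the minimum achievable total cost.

Use sources in increasing cost order.
Source B at 30: take all 8 m² → 10 still needed.
Source D (50): take the remaining 10 → done.
Source 15, Source Y, Source 29, Source J: unused.
Cost = 8×30 + 10×50 = 740.

740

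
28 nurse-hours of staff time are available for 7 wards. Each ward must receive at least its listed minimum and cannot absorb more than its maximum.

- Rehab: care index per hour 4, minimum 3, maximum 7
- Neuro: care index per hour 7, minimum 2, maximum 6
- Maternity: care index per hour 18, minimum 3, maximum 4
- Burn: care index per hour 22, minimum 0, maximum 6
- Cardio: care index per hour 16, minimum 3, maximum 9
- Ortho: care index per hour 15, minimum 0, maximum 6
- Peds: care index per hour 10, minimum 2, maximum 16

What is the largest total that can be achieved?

424

Meeting every minimum uses 3+2+3+0+3+0+2 = 13 nurse-hours, leaving 15.
Highest care index per hour first: Burn 22 > Maternity 18 > Cardio 16 > Ortho 15 > Peds 10 > Neuro 7 > Rehab 4.
Give Burn 6 more to hit its cap of 6 ; 9 left.
Give Maternity 1 more to hit its cap of 4 ; 8 left.
Cardio: +6 to 9 (cap) ; 2 left.
Ortho has room for 6 more but only 2 remain, so it gets 2.
Total = 4×3 + 7×2 + 18×4 + 22×6 + 16×9 + 15×2 + 10×2 = 424.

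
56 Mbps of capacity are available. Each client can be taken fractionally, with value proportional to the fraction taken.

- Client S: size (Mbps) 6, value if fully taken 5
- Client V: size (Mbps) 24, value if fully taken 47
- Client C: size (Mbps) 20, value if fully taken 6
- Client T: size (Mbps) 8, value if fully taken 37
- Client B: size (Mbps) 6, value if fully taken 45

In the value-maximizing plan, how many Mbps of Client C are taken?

Sort by value density: Client B 45/6≈7.5, Client T 37/8≈4.62, Client V 47/24≈1.96, Client S 5/6≈0.833, Client C 6/20≈0.3.
Take all of Client B (6 Mbps, value 45) — 50 Mbps left.
All 8 Mbps of Client T fit (value 37) — 42 remain.
Take all of Client V (24 Mbps, value 47) — 18 Mbps left.
Client S: take in full, 6 Mbps for value 5 — 12 left.
Fill the last 12 Mbps with part of Client C: 12/20 of it earns 3.6.

12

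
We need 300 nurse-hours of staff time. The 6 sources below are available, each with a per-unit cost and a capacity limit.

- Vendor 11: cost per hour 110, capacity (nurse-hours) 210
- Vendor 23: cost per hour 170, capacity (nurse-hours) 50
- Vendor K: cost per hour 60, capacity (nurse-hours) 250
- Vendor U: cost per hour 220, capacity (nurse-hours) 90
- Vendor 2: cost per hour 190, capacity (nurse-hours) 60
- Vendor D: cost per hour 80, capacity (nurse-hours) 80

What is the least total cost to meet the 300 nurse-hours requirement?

19000

Fill from the cheapest source first.
Vendor K (60): use full 250 ; 50 nurse-hours to go.
Take 50 from Vendor D at 80 to finish.
Vendor 11, Vendor 23, Vendor 2, Vendor U: unused.
Cost = 250×60 + 50×80 = 19000.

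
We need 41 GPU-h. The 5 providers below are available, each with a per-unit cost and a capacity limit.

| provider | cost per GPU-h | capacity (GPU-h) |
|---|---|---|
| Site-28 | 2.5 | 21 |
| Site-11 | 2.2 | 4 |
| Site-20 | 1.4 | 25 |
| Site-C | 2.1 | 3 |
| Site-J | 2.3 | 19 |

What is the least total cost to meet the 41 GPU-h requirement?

Use providers in increasing cost order.
Site-20 (1.4): use full 25 ; 16 GPU-h to go.
Site-C (2.1): use full 3 ; 13 GPU-h to go.
Site-11 (2.2): use full 4 ; 9 GPU-h to go.
Take 9 from Site-J at 2.3 to finish.
Site-28: unused.
Cost = 25×1.4 + 3×2.1 + 4×2.2 + 9×2.3 = 70.8.

70.8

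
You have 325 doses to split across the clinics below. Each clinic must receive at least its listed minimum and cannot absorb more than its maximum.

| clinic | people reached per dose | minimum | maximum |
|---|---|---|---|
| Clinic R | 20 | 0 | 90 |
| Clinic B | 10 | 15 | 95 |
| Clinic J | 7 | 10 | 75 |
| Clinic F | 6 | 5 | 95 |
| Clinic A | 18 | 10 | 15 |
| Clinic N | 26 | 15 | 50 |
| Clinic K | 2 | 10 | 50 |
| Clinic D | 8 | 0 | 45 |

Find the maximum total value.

Meeting every minimum uses 0+15+10+5+10+15+10+0 = 65 doses, leaving 260.
Order the clinics by people reached per dose: Clinic N 26 > Clinic R 20 > Clinic A 18 > Clinic B 10 > Clinic D 8 > Clinic J 7 > Clinic F 6 > Clinic K 2.
Give Clinic N 35 more to hit its cap of 50 → 225 left.
Clinic R takes 90 more to reach its cap of 90 → 135 left.
Clinic A takes 5 more to reach its cap of 15 → 130 left.
Clinic B: +80 to 95 (cap) → 50 left.
Clinic D takes 45 more to reach its cap of 45 → 5 left.
Only 5 left; Clinic J takes them to reach 15.
Total = 20×90 + 10×95 + 7×15 + 6×5 + 18×15 + 26×50 + 2×10 + 8×45 = 4835.

4835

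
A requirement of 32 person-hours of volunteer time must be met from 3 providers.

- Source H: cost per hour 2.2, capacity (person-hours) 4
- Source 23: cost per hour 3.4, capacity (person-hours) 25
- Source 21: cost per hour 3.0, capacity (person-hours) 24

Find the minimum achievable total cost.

Fill from the cheapest provider first.
Source H (2.2): use full 4 → 28 person-hours to go.
Source 21 (3.0): use full 24 → 4 person-hours to go.
Source 23 at 3.4: take 4 of its 25 → requirement met.
Cost = 4×2.2 + 24×3.0 + 4×3.4 = 94.4.

94.4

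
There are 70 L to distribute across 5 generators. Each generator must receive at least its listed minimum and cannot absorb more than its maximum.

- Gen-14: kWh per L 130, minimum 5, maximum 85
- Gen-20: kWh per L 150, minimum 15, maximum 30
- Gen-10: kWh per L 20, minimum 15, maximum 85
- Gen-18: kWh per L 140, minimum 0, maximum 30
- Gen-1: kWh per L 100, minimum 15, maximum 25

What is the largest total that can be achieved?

Meeting every minimum uses 5+15+15+0+15 = 50 L, leaving 20.
Order the generators by kWh per L: Gen-20 150 > Gen-18 140 > Gen-14 130 > Gen-1 100 > Gen-10 20.
Give Gen-20 15 more to hit its cap of 30 ; 5 left.
Gen-18: +5 (room for 30) → 5. Pool exhausted.
Total = 130×5 + 150×30 + 20×15 + 140×5 + 100×15 = 7650.

7650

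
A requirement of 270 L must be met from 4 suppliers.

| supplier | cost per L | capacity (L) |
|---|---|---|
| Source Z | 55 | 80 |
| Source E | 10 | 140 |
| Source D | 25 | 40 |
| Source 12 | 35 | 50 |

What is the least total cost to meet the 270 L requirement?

Cheapest first:
Source E at 10: take all 140 L → 130 still needed.
Source D (25): use full 40 → 90 L to go.
Source 12 (35): use full 50 → 40 L to go.
Take 40 from Source Z at 55 to finish.
Cost = 140×10 + 40×25 + 50×35 + 40×55 = 6350.

6350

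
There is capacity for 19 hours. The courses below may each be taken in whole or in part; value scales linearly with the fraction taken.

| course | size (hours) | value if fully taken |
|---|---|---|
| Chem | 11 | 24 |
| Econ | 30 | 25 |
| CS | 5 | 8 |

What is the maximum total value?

34.5

Rank by value-to-size ratio: Chem 24/11≈2.18, CS 8/5≈1.6, Econ 25/30≈0.833.
Take all of Chem (11 hours, value 24) → 8 hours left.
Take all of CS (5 hours, value 8) → 3 hours left.
Only 3 hours remain; take 3/30 of Econ for value 25×3/30 = 2.5.
Total value = 34.5.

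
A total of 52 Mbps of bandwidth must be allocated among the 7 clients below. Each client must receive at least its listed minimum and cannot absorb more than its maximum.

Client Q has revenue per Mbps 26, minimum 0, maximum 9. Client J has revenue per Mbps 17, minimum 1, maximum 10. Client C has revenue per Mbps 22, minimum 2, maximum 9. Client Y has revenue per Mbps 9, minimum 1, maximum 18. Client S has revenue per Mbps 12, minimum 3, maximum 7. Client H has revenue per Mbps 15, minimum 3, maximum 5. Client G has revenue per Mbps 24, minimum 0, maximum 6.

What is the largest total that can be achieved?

959

Meeting every minimum uses 0+1+2+1+3+3+0 = 10 Mbps, leaving 42.
Order the clients by revenue per Mbps: Client Q 26 > Client G 24 > Client C 22 > Client J 17 > Client H 15 > Client S 12 > Client Y 9.
Give Client Q 9 more to hit its cap of 9 — 33 left.
Give Client G 6 more to hit its cap of 6 — 27 left.
Give Client C 7 more to hit its cap of 9 — 20 left.
Give Client J 9 more to hit its cap of 10 — 11 left.
Client H: +2 to 5 (cap) — 9 left.
Give Client S 4 more to hit its cap of 7 — 5 left.
Client Y has room for 17 more but only 5 remain, so it gets 6.
Total = 26×9 + 17×10 + 22×9 + 9×6 + 12×7 + 15×5 + 24×6 = 959.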